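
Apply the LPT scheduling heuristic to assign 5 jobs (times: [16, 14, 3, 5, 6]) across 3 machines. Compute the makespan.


Sort jobs in decreasing order (LPT): [16, 14, 6, 5, 3]
Assign each job to the least loaded machine:
  Machine 1: jobs [16], load = 16
  Machine 2: jobs [14], load = 14
  Machine 3: jobs [6, 5, 3], load = 14
Makespan = max load = 16

16


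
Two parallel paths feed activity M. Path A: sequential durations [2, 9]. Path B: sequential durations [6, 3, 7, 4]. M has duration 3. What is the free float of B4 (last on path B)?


ES(B4) = sum of predecessors on chain B = 16
EF(B4) = ES + duration = 16 + 4 = 20
Successor of B4 is M. ES(M) = max(sum(A), sum(B)) = max(11, 20) = 20
Free float = ES(successor) - EF(current) = 20 - 20 = 0

0


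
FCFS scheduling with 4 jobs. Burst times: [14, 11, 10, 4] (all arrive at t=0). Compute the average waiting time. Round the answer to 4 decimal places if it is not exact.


FCFS order (as given): [14, 11, 10, 4]
Waiting times:
  Job 1: wait = 0
  Job 2: wait = 14
  Job 3: wait = 25
  Job 4: wait = 35
Sum of waiting times = 74
Average waiting time = 74/4 = 18.5

18.5


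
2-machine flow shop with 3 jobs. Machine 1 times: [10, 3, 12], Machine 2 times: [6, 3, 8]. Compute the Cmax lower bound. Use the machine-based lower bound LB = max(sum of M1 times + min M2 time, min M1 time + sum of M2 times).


LB1 = sum(M1 times) + min(M2 times) = 25 + 3 = 28
LB2 = min(M1 times) + sum(M2 times) = 3 + 17 = 20
Lower bound = max(LB1, LB2) = max(28, 20) = 28

28


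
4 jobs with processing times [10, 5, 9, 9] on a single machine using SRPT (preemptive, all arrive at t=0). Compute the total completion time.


Since all jobs arrive at t=0, SRPT equals SPT ordering.
SPT order: [5, 9, 9, 10]
Completion times:
  Job 1: p=5, C=5
  Job 2: p=9, C=14
  Job 3: p=9, C=23
  Job 4: p=10, C=33
Total completion time = 5 + 14 + 23 + 33 = 75

75


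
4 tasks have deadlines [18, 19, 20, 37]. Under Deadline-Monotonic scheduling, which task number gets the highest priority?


Sort tasks by relative deadline (ascending):
  Task 1: deadline = 18
  Task 2: deadline = 19
  Task 3: deadline = 20
  Task 4: deadline = 37
Priority order (highest first): [1, 2, 3, 4]
Highest priority task = 1

1


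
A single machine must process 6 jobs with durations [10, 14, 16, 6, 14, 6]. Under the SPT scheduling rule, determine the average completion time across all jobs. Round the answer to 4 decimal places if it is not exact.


Sort jobs by processing time (SPT order): [6, 6, 10, 14, 14, 16]
Compute completion times sequentially:
  Job 1: processing = 6, completes at 6
  Job 2: processing = 6, completes at 12
  Job 3: processing = 10, completes at 22
  Job 4: processing = 14, completes at 36
  Job 5: processing = 14, completes at 50
  Job 6: processing = 16, completes at 66
Sum of completion times = 192
Average completion time = 192/6 = 32.0

32.0


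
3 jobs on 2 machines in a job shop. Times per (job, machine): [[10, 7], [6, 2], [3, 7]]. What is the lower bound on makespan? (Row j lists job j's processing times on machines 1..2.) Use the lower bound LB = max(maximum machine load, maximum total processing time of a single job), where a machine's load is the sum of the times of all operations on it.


Machine loads:
  Machine 1: 10 + 6 + 3 = 19
  Machine 2: 7 + 2 + 7 = 16
Max machine load = 19
Job totals:
  Job 1: 17
  Job 2: 8
  Job 3: 10
Max job total = 17
Lower bound = max(19, 17) = 19

19


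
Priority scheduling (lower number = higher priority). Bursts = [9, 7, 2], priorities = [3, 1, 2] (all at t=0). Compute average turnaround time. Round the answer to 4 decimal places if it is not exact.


Sort by priority (ascending = highest first):
Order: [(1, 7), (2, 2), (3, 9)]
Completion times:
  Priority 1, burst=7, C=7
  Priority 2, burst=2, C=9
  Priority 3, burst=9, C=18
Average turnaround = 34/3 = 11.3333

11.3333


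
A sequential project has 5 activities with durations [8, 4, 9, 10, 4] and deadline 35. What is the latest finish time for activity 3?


LF(activity 3) = deadline - sum of successor durations
Successors: activities 4 through 5 with durations [10, 4]
Sum of successor durations = 14
LF = 35 - 14 = 21

21


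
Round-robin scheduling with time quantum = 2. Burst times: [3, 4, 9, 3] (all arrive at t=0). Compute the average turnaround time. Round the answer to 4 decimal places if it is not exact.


Time quantum = 2
Execution trace:
  J1 runs 2 units, time = 2
  J2 runs 2 units, time = 4
  J3 runs 2 units, time = 6
  J4 runs 2 units, time = 8
  J1 runs 1 units, time = 9
  J2 runs 2 units, time = 11
  J3 runs 2 units, time = 13
  J4 runs 1 units, time = 14
  J3 runs 2 units, time = 16
  J3 runs 2 units, time = 18
  J3 runs 1 units, time = 19
Finish times: [9, 11, 19, 14]
Average turnaround = 53/4 = 13.25

13.25


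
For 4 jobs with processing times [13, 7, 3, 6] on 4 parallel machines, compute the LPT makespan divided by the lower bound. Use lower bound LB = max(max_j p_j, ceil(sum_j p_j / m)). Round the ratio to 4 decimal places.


LPT order: [13, 7, 6, 3]
Machine loads after assignment: [13, 7, 6, 3]
LPT makespan = 13
Lower bound = max(max_job, ceil(total/4)) = max(13, 8) = 13
Ratio = 13 / 13 = 1.0

1.0


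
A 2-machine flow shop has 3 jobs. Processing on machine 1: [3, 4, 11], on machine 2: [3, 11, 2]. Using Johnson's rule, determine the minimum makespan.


Apply Johnson's rule:
  Group 1 (a <= b): [(1, 3, 3), (2, 4, 11)]
  Group 2 (a > b): [(3, 11, 2)]
Optimal job order: [1, 2, 3]
Schedule:
  Job 1: M1 done at 3, M2 done at 6
  Job 2: M1 done at 7, M2 done at 18
  Job 3: M1 done at 18, M2 done at 20
Makespan = 20

20


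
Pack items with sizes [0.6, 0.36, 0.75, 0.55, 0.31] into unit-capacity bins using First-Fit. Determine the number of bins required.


Place items sequentially using First-Fit:
  Item 0.6 -> new Bin 1
  Item 0.36 -> Bin 1 (now 0.96)
  Item 0.75 -> new Bin 2
  Item 0.55 -> new Bin 3
  Item 0.31 -> Bin 3 (now 0.86)
Total bins used = 3

3


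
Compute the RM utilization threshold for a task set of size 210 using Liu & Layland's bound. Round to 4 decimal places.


Compute 2^(1/210) = 1.0033061542
Subtract 1: 1.0033061542 - 1 = 0.0033061542
Multiply by n: 210 * 0.0033061542 = 0.6942923820
Round to 4 dp: 0.6943

0.6943


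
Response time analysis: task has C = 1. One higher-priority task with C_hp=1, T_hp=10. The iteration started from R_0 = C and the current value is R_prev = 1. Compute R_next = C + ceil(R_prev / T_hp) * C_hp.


R_next = C + ceil(R_prev / T_hp) * C_hp
ceil(1 / 10) = ceil(0.1) = 1
Interference = 1 * 1 = 1
R_next = 1 + 1 = 2

2


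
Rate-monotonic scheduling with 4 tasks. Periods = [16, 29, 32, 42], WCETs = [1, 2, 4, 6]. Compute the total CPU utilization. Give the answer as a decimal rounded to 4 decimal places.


Compute individual utilizations (exact fractions):
  Task 1: C/T = 1/16 (approx. 0.0625)
  Task 2: C/T = 2/29 (approx. 0.069)
  Task 3: C/T = 4/32 = 1/8 (approx. 0.125)
  Task 4: C/T = 6/42 = 1/7 (approx. 0.1429)
Total utilization U = 1/16 + 2/29 + 1/8 + 1/7 = 1297/3248
Rounded to 4 decimal places: U = 0.3993
RM (Liu & Layland) bound for 4 tasks = 0.756828; compare with U = 1297/3248 (approx. 0.399323)
U <= bound, so schedulable by RM sufficient condition.

0.3993


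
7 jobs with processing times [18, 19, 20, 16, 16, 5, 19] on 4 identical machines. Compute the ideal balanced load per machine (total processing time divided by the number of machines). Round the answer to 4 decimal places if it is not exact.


Total processing time = 18 + 19 + 20 + 16 + 16 + 5 + 19 = 113
Number of machines = 4
Ideal balanced load = 113 / 4 = 28.25

28.25


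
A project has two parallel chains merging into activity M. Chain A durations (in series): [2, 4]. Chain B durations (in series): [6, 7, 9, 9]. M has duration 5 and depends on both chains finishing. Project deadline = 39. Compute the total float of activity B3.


Forward pass: ES(B3) = sum of predecessors on chain B = 13
EF = ES + duration = 13 + 9 = 22
Backward pass: LF(M) = deadline = 39; LS(M) = 39 - 5 = 34
LF(B3) = LS(M) - sum(successors on chain B) = 34 - 9 = 25
LS = LF - duration = 25 - 9 = 16
Total float = LS - ES = 16 - 13 = 3

3


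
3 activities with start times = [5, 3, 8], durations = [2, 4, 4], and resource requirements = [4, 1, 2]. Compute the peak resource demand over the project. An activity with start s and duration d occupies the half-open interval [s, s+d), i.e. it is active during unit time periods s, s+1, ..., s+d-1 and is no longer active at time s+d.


Each activity i is active on [start_i, start_i + duration_i).
Compute total resource usage per time slot:
  t=0: active resources = [], total = 0
  t=1: active resources = [], total = 0
  t=2: active resources = [], total = 0
  t=3: active resources = [1], total = 1
  t=4: active resources = [1], total = 1
  t=5: active resources = [4, 1], total = 5
  t=6: active resources = [4, 1], total = 5
  t=7: active resources = [], total = 0
  t=8: active resources = [2], total = 2
  t=9: active resources = [2], total = 2
  t=10: active resources = [2], total = 2
  t=11: active resources = [2], total = 2
Peak resource demand = 5

5


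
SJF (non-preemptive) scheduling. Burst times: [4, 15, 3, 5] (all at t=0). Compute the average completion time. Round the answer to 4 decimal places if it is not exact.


SJF order (ascending): [3, 4, 5, 15]
Completion times:
  Job 1: burst=3, C=3
  Job 2: burst=4, C=7
  Job 3: burst=5, C=12
  Job 4: burst=15, C=27
Average completion = 49/4 = 12.25

12.25


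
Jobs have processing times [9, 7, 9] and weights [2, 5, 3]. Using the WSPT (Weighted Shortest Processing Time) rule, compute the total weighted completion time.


Compute p/w ratios and sort ascending (WSPT): [(7, 5), (9, 3), (9, 2)]
Compute weighted completion times:
  Job (p=7,w=5): C=7, w*C=5*7=35
  Job (p=9,w=3): C=16, w*C=3*16=48
  Job (p=9,w=2): C=25, w*C=2*25=50
Total weighted completion time = 133

133


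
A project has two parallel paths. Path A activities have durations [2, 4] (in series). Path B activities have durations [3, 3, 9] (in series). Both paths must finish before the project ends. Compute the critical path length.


Path A total = 2 + 4 = 6
Path B total = 3 + 3 + 9 = 15
Critical path = longest path = max(6, 15) = 15

15


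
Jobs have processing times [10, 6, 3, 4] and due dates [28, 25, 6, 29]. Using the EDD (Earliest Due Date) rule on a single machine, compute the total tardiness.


Sort by due date (EDD order): [(3, 6), (6, 25), (10, 28), (4, 29)]
Compute completion times and tardiness:
  Job 1: p=3, d=6, C=3, tardiness=max(0,3-6)=0
  Job 2: p=6, d=25, C=9, tardiness=max(0,9-25)=0
  Job 3: p=10, d=28, C=19, tardiness=max(0,19-28)=0
  Job 4: p=4, d=29, C=23, tardiness=max(0,23-29)=0
Total tardiness = 0

0


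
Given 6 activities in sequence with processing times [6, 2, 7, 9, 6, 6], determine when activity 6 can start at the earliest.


Activity 6 starts after activities 1 through 5 complete.
Predecessor durations: [6, 2, 7, 9, 6]
ES = 6 + 2 + 7 + 9 + 6 = 30

30


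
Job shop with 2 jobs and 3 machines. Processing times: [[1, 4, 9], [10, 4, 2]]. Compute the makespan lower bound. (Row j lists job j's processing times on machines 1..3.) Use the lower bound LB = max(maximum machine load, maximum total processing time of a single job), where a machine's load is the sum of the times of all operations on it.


Machine loads:
  Machine 1: 1 + 10 = 11
  Machine 2: 4 + 4 = 8
  Machine 3: 9 + 2 = 11
Max machine load = 11
Job totals:
  Job 1: 14
  Job 2: 16
Max job total = 16
Lower bound = max(11, 16) = 16

16


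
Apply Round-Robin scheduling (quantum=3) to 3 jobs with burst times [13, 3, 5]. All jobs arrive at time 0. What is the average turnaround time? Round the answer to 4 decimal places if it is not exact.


Time quantum = 3
Execution trace:
  J1 runs 3 units, time = 3
  J2 runs 3 units, time = 6
  J3 runs 3 units, time = 9
  J1 runs 3 units, time = 12
  J3 runs 2 units, time = 14
  J1 runs 3 units, time = 17
  J1 runs 3 units, time = 20
  J1 runs 1 units, time = 21
Finish times: [21, 6, 14]
Average turnaround = 41/3 = 13.6667

13.6667


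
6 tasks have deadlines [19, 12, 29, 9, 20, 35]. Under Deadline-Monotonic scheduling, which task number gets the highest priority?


Sort tasks by relative deadline (ascending):
  Task 4: deadline = 9
  Task 2: deadline = 12
  Task 1: deadline = 19
  Task 5: deadline = 20
  Task 3: deadline = 29
  Task 6: deadline = 35
Priority order (highest first): [4, 2, 1, 5, 3, 6]
Highest priority task = 4

4


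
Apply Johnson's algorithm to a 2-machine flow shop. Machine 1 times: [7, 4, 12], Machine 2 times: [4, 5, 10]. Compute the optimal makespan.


Apply Johnson's rule:
  Group 1 (a <= b): [(2, 4, 5)]
  Group 2 (a > b): [(3, 12, 10), (1, 7, 4)]
Optimal job order: [2, 3, 1]
Schedule:
  Job 2: M1 done at 4, M2 done at 9
  Job 3: M1 done at 16, M2 done at 26
  Job 1: M1 done at 23, M2 done at 30
Makespan = 30

30


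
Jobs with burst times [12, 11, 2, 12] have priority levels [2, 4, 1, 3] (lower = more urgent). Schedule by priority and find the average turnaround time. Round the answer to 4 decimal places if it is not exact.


Sort by priority (ascending = highest first):
Order: [(1, 2), (2, 12), (3, 12), (4, 11)]
Completion times:
  Priority 1, burst=2, C=2
  Priority 2, burst=12, C=14
  Priority 3, burst=12, C=26
  Priority 4, burst=11, C=37
Average turnaround = 79/4 = 19.75

19.75


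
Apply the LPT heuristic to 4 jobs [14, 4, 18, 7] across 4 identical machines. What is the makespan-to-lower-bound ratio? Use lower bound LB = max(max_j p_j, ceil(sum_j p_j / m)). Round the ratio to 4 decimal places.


LPT order: [18, 14, 7, 4]
Machine loads after assignment: [18, 14, 7, 4]
LPT makespan = 18
Lower bound = max(max_job, ceil(total/4)) = max(18, 11) = 18
Ratio = 18 / 18 = 1.0

1.0


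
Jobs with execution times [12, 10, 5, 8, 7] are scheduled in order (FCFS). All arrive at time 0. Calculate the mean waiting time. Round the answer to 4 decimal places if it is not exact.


FCFS order (as given): [12, 10, 5, 8, 7]
Waiting times:
  Job 1: wait = 0
  Job 2: wait = 12
  Job 3: wait = 22
  Job 4: wait = 27
  Job 5: wait = 35
Sum of waiting times = 96
Average waiting time = 96/5 = 19.2

19.2


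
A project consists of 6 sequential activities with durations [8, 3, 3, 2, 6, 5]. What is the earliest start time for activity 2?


Activity 2 starts after activities 1 through 1 complete.
Predecessor durations: [8]
ES = 8 = 8

8


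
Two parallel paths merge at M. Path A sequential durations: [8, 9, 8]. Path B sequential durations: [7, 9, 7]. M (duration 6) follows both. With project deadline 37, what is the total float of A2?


Forward pass: ES(A2) = sum of predecessors on chain A = 8
EF = ES + duration = 8 + 9 = 17
Backward pass: LF(M) = deadline = 37; LS(M) = 37 - 6 = 31
LF(A2) = LS(M) - sum(successors on chain A) = 31 - 8 = 23
LS = LF - duration = 23 - 9 = 14
Total float = LS - ES = 14 - 8 = 6

6


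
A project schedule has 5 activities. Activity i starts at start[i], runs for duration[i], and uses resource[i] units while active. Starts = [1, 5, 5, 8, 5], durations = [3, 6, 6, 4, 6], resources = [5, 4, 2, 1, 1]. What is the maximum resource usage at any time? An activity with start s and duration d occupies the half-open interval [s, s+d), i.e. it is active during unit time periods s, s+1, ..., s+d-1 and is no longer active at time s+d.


Each activity i is active on [start_i, start_i + duration_i).
Compute total resource usage per time slot:
  t=0: active resources = [], total = 0
  t=1: active resources = [5], total = 5
  t=2: active resources = [5], total = 5
  t=3: active resources = [5], total = 5
  t=4: active resources = [], total = 0
  t=5: active resources = [4, 2, 1], total = 7
  t=6: active resources = [4, 2, 1], total = 7
  t=7: active resources = [4, 2, 1], total = 7
  t=8: active resources = [4, 2, 1, 1], total = 8
  t=9: active resources = [4, 2, 1, 1], total = 8
  t=10: active resources = [4, 2, 1, 1], total = 8
  t=11: active resources = [1], total = 1
Peak resource demand = 8

8


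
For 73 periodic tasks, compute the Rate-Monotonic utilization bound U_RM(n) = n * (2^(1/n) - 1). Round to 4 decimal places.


Compute 2^(1/73) = 1.0095403890
Subtract 1: 1.0095403890 - 1 = 0.0095403890
Multiply by n: 73 * 0.0095403890 = 0.6964483970
Round to 4 dp: 0.6964

0.6964


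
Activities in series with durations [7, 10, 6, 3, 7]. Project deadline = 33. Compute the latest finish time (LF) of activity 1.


LF(activity 1) = deadline - sum of successor durations
Successors: activities 2 through 5 with durations [10, 6, 3, 7]
Sum of successor durations = 26
LF = 33 - 26 = 7

7


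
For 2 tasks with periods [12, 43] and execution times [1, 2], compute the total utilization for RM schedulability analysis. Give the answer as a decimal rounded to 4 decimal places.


Compute individual utilizations (exact fractions):
  Task 1: C/T = 1/12 (approx. 0.0833)
  Task 2: C/T = 2/43 (approx. 0.0465)
Total utilization U = 1/12 + 2/43 = 67/516
Rounded to 4 decimal places: U = 0.1298
RM (Liu & Layland) bound for 2 tasks = 0.828427; compare with U = 67/516 (approx. 0.129845)
U <= bound, so schedulable by RM sufficient condition.

0.1298


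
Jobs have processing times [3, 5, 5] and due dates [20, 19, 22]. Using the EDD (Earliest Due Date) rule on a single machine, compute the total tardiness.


Sort by due date (EDD order): [(5, 19), (3, 20), (5, 22)]
Compute completion times and tardiness:
  Job 1: p=5, d=19, C=5, tardiness=max(0,5-19)=0
  Job 2: p=3, d=20, C=8, tardiness=max(0,8-20)=0
  Job 3: p=5, d=22, C=13, tardiness=max(0,13-22)=0
Total tardiness = 0

0


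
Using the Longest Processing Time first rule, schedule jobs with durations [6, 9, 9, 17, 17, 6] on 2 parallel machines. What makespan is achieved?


Sort jobs in decreasing order (LPT): [17, 17, 9, 9, 6, 6]
Assign each job to the least loaded machine:
  Machine 1: jobs [17, 9, 6], load = 32
  Machine 2: jobs [17, 9, 6], load = 32
Makespan = max load = 32

32


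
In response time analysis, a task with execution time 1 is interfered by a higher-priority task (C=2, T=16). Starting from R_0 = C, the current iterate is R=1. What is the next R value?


R_next = C + ceil(R_prev / T_hp) * C_hp
ceil(1 / 16) = ceil(0.0625) = 1
Interference = 1 * 2 = 2
R_next = 1 + 2 = 3

3


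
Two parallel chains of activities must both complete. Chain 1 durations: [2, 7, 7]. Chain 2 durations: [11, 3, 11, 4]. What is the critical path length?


Path A total = 2 + 7 + 7 = 16
Path B total = 11 + 3 + 11 + 4 = 29
Critical path = longest path = max(16, 29) = 29

29


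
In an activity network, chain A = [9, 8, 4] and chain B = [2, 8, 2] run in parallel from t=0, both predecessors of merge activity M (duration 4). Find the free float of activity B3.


ES(B3) = sum of predecessors on chain B = 10
EF(B3) = ES + duration = 10 + 2 = 12
Successor of B3 is M. ES(M) = max(sum(A), sum(B)) = max(21, 12) = 21
Free float = ES(successor) - EF(current) = 21 - 12 = 9

9


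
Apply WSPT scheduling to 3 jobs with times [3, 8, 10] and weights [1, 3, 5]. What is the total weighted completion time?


Compute p/w ratios and sort ascending (WSPT): [(10, 5), (8, 3), (3, 1)]
Compute weighted completion times:
  Job (p=10,w=5): C=10, w*C=5*10=50
  Job (p=8,w=3): C=18, w*C=3*18=54
  Job (p=3,w=1): C=21, w*C=1*21=21
Total weighted completion time = 125

125


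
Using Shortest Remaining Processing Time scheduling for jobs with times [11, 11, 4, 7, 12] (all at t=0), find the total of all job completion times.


Since all jobs arrive at t=0, SRPT equals SPT ordering.
SPT order: [4, 7, 11, 11, 12]
Completion times:
  Job 1: p=4, C=4
  Job 2: p=7, C=11
  Job 3: p=11, C=22
  Job 4: p=11, C=33
  Job 5: p=12, C=45
Total completion time = 4 + 11 + 22 + 33 + 45 = 115

115


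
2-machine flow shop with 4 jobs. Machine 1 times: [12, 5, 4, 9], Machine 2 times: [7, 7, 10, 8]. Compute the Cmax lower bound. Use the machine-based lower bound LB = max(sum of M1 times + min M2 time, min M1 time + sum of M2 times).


LB1 = sum(M1 times) + min(M2 times) = 30 + 7 = 37
LB2 = min(M1 times) + sum(M2 times) = 4 + 32 = 36
Lower bound = max(LB1, LB2) = max(37, 36) = 37

37


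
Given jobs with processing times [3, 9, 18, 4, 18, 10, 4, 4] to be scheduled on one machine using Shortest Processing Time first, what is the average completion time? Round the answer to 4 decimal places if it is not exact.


Sort jobs by processing time (SPT order): [3, 4, 4, 4, 9, 10, 18, 18]
Compute completion times sequentially:
  Job 1: processing = 3, completes at 3
  Job 2: processing = 4, completes at 7
  Job 3: processing = 4, completes at 11
  Job 4: processing = 4, completes at 15
  Job 5: processing = 9, completes at 24
  Job 6: processing = 10, completes at 34
  Job 7: processing = 18, completes at 52
  Job 8: processing = 18, completes at 70
Sum of completion times = 216
Average completion time = 216/8 = 27.0

27.0


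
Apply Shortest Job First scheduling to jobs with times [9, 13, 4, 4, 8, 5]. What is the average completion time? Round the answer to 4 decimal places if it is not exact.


SJF order (ascending): [4, 4, 5, 8, 9, 13]
Completion times:
  Job 1: burst=4, C=4
  Job 2: burst=4, C=8
  Job 3: burst=5, C=13
  Job 4: burst=8, C=21
  Job 5: burst=9, C=30
  Job 6: burst=13, C=43
Average completion = 119/6 = 19.8333

19.8333


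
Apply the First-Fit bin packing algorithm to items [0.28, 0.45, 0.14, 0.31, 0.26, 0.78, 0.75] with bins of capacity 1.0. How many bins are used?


Place items sequentially using First-Fit:
  Item 0.28 -> new Bin 1
  Item 0.45 -> Bin 1 (now 0.73)
  Item 0.14 -> Bin 1 (now 0.87)
  Item 0.31 -> new Bin 2
  Item 0.26 -> Bin 2 (now 0.57)
  Item 0.78 -> new Bin 3
  Item 0.75 -> new Bin 4
Total bins used = 4

4


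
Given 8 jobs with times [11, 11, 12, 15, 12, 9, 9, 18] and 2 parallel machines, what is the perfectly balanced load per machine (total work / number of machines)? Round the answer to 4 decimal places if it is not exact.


Total processing time = 11 + 11 + 12 + 15 + 12 + 9 + 9 + 18 = 97
Number of machines = 2
Ideal balanced load = 97 / 2 = 48.5

48.5


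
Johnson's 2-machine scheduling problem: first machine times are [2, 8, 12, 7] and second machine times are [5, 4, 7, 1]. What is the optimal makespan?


Apply Johnson's rule:
  Group 1 (a <= b): [(1, 2, 5)]
  Group 2 (a > b): [(3, 12, 7), (2, 8, 4), (4, 7, 1)]
Optimal job order: [1, 3, 2, 4]
Schedule:
  Job 1: M1 done at 2, M2 done at 7
  Job 3: M1 done at 14, M2 done at 21
  Job 2: M1 done at 22, M2 done at 26
  Job 4: M1 done at 29, M2 done at 30
Makespan = 30

30


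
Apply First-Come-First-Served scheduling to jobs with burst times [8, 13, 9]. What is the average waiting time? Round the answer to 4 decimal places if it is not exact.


FCFS order (as given): [8, 13, 9]
Waiting times:
  Job 1: wait = 0
  Job 2: wait = 8
  Job 3: wait = 21
Sum of waiting times = 29
Average waiting time = 29/3 = 9.6667

9.6667


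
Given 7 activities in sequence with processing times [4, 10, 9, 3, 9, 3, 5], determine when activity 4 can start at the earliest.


Activity 4 starts after activities 1 through 3 complete.
Predecessor durations: [4, 10, 9]
ES = 4 + 10 + 9 = 23

23


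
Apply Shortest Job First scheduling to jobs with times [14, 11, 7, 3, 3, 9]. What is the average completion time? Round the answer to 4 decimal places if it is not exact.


SJF order (ascending): [3, 3, 7, 9, 11, 14]
Completion times:
  Job 1: burst=3, C=3
  Job 2: burst=3, C=6
  Job 3: burst=7, C=13
  Job 4: burst=9, C=22
  Job 5: burst=11, C=33
  Job 6: burst=14, C=47
Average completion = 124/6 = 20.6667

20.6667


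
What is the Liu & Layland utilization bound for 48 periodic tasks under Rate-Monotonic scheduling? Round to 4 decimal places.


Compute 2^(1/48) = 1.0145453349
Subtract 1: 1.0145453349 - 1 = 0.0145453349
Multiply by n: 48 * 0.0145453349 = 0.6981760752
Round to 4 dp: 0.6982

0.6982


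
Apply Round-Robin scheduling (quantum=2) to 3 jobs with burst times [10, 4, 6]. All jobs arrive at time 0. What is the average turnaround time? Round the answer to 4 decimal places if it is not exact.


Time quantum = 2
Execution trace:
  J1 runs 2 units, time = 2
  J2 runs 2 units, time = 4
  J3 runs 2 units, time = 6
  J1 runs 2 units, time = 8
  J2 runs 2 units, time = 10
  J3 runs 2 units, time = 12
  J1 runs 2 units, time = 14
  J3 runs 2 units, time = 16
  J1 runs 2 units, time = 18
  J1 runs 2 units, time = 20
Finish times: [20, 10, 16]
Average turnaround = 46/3 = 15.3333

15.3333


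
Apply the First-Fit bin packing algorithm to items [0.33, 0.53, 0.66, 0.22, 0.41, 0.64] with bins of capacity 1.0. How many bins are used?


Place items sequentially using First-Fit:
  Item 0.33 -> new Bin 1
  Item 0.53 -> Bin 1 (now 0.86)
  Item 0.66 -> new Bin 2
  Item 0.22 -> Bin 2 (now 0.88)
  Item 0.41 -> new Bin 3
  Item 0.64 -> new Bin 4
Total bins used = 4

4


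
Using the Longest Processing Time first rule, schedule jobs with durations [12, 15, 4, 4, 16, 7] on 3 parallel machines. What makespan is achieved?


Sort jobs in decreasing order (LPT): [16, 15, 12, 7, 4, 4]
Assign each job to the least loaded machine:
  Machine 1: jobs [16, 4], load = 20
  Machine 2: jobs [15, 4], load = 19
  Machine 3: jobs [12, 7], load = 19
Makespan = max load = 20

20


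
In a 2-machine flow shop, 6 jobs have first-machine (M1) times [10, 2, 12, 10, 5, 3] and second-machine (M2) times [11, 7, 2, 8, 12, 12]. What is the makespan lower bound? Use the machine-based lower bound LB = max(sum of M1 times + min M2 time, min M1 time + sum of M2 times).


LB1 = sum(M1 times) + min(M2 times) = 42 + 2 = 44
LB2 = min(M1 times) + sum(M2 times) = 2 + 52 = 54
Lower bound = max(LB1, LB2) = max(44, 54) = 54

54


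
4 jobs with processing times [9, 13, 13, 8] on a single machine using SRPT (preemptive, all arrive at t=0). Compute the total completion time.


Since all jobs arrive at t=0, SRPT equals SPT ordering.
SPT order: [8, 9, 13, 13]
Completion times:
  Job 1: p=8, C=8
  Job 2: p=9, C=17
  Job 3: p=13, C=30
  Job 4: p=13, C=43
Total completion time = 8 + 17 + 30 + 43 = 98

98


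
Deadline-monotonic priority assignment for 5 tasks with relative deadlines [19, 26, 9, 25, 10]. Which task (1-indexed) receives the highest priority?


Sort tasks by relative deadline (ascending):
  Task 3: deadline = 9
  Task 5: deadline = 10
  Task 1: deadline = 19
  Task 4: deadline = 25
  Task 2: deadline = 26
Priority order (highest first): [3, 5, 1, 4, 2]
Highest priority task = 3

3


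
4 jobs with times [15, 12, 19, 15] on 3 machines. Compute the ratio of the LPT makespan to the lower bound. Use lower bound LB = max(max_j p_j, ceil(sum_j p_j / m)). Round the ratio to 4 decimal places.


LPT order: [19, 15, 15, 12]
Machine loads after assignment: [19, 27, 15]
LPT makespan = 27
Lower bound = max(max_job, ceil(total/3)) = max(19, 21) = 21
Ratio = 27 / 21 = 1.2857

1.2857


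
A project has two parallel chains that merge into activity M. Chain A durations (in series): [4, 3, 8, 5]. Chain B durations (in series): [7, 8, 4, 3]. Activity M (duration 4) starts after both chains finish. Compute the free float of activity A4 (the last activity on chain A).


ES(A4) = sum of predecessors on chain A = 15
EF(A4) = ES + duration = 15 + 5 = 20
Successor of A4 is M. ES(M) = max(sum(A), sum(B)) = max(20, 22) = 22
Free float = ES(successor) - EF(current) = 22 - 20 = 2

2


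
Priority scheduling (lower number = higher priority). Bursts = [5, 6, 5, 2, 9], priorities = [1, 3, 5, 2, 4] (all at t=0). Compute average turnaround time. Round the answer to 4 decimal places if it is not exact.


Sort by priority (ascending = highest first):
Order: [(1, 5), (2, 2), (3, 6), (4, 9), (5, 5)]
Completion times:
  Priority 1, burst=5, C=5
  Priority 2, burst=2, C=7
  Priority 3, burst=6, C=13
  Priority 4, burst=9, C=22
  Priority 5, burst=5, C=27
Average turnaround = 74/5 = 14.8

14.8


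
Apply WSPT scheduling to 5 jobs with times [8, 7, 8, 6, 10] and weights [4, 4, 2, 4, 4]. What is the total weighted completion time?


Compute p/w ratios and sort ascending (WSPT): [(6, 4), (7, 4), (8, 4), (10, 4), (8, 2)]
Compute weighted completion times:
  Job (p=6,w=4): C=6, w*C=4*6=24
  Job (p=7,w=4): C=13, w*C=4*13=52
  Job (p=8,w=4): C=21, w*C=4*21=84
  Job (p=10,w=4): C=31, w*C=4*31=124
  Job (p=8,w=2): C=39, w*C=2*39=78
Total weighted completion time = 362

362


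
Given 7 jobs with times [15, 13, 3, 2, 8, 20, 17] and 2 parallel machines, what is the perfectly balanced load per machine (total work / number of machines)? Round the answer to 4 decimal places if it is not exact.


Total processing time = 15 + 13 + 3 + 2 + 8 + 20 + 17 = 78
Number of machines = 2
Ideal balanced load = 78 / 2 = 39.0

39.0


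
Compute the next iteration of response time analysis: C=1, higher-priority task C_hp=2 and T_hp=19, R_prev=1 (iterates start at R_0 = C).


R_next = C + ceil(R_prev / T_hp) * C_hp
ceil(1 / 19) = ceil(0.0526) = 1
Interference = 1 * 2 = 2
R_next = 1 + 2 = 3

3


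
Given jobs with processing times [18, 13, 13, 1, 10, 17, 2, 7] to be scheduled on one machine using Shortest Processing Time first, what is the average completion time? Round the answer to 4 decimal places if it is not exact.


Sort jobs by processing time (SPT order): [1, 2, 7, 10, 13, 13, 17, 18]
Compute completion times sequentially:
  Job 1: processing = 1, completes at 1
  Job 2: processing = 2, completes at 3
  Job 3: processing = 7, completes at 10
  Job 4: processing = 10, completes at 20
  Job 5: processing = 13, completes at 33
  Job 6: processing = 13, completes at 46
  Job 7: processing = 17, completes at 63
  Job 8: processing = 18, completes at 81
Sum of completion times = 257
Average completion time = 257/8 = 32.125

32.125


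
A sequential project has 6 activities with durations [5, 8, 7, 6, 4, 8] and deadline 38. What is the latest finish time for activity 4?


LF(activity 4) = deadline - sum of successor durations
Successors: activities 5 through 6 with durations [4, 8]
Sum of successor durations = 12
LF = 38 - 12 = 26

26


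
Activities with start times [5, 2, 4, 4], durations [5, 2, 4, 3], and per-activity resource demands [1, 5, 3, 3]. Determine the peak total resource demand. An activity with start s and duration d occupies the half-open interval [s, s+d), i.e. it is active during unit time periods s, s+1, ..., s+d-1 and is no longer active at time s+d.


Each activity i is active on [start_i, start_i + duration_i).
Compute total resource usage per time slot:
  t=0: active resources = [], total = 0
  t=1: active resources = [], total = 0
  t=2: active resources = [5], total = 5
  t=3: active resources = [5], total = 5
  t=4: active resources = [3, 3], total = 6
  t=5: active resources = [1, 3, 3], total = 7
  t=6: active resources = [1, 3, 3], total = 7
  t=7: active resources = [1, 3], total = 4
  t=8: active resources = [1], total = 1
  t=9: active resources = [1], total = 1
Peak resource demand = 7

7


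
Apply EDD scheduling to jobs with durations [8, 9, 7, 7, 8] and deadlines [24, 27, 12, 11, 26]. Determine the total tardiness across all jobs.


Sort by due date (EDD order): [(7, 11), (7, 12), (8, 24), (8, 26), (9, 27)]
Compute completion times and tardiness:
  Job 1: p=7, d=11, C=7, tardiness=max(0,7-11)=0
  Job 2: p=7, d=12, C=14, tardiness=max(0,14-12)=2
  Job 3: p=8, d=24, C=22, tardiness=max(0,22-24)=0
  Job 4: p=8, d=26, C=30, tardiness=max(0,30-26)=4
  Job 5: p=9, d=27, C=39, tardiness=max(0,39-27)=12
Total tardiness = 18

18


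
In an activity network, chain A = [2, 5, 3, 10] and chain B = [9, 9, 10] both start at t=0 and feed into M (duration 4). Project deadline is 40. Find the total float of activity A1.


Forward pass: ES(A1) = sum of predecessors on chain A = 0
EF = ES + duration = 0 + 2 = 2
Backward pass: LF(M) = deadline = 40; LS(M) = 40 - 4 = 36
LF(A1) = LS(M) - sum(successors on chain A) = 36 - 18 = 18
LS = LF - duration = 18 - 2 = 16
Total float = LS - ES = 16 - 0 = 16

16


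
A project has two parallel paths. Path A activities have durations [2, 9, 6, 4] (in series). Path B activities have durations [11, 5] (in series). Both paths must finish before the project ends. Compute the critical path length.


Path A total = 2 + 9 + 6 + 4 = 21
Path B total = 11 + 5 = 16
Critical path = longest path = max(21, 16) = 21

21


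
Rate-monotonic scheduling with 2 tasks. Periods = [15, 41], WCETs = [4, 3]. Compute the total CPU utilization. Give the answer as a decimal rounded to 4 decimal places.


Compute individual utilizations (exact fractions):
  Task 1: C/T = 4/15 (approx. 0.2667)
  Task 2: C/T = 3/41 (approx. 0.0732)
Total utilization U = 4/15 + 3/41 = 209/615
Rounded to 4 decimal places: U = 0.3398
RM (Liu & Layland) bound for 2 tasks = 0.828427; compare with U = 209/615 (approx. 0.339837)
U <= bound, so schedulable by RM sufficient condition.

0.3398


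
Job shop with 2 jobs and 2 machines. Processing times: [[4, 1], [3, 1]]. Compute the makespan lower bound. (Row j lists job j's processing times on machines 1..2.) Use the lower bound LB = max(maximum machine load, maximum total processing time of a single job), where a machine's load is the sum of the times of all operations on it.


Machine loads:
  Machine 1: 4 + 3 = 7
  Machine 2: 1 + 1 = 2
Max machine load = 7
Job totals:
  Job 1: 5
  Job 2: 4
Max job total = 5
Lower bound = max(7, 5) = 7

7


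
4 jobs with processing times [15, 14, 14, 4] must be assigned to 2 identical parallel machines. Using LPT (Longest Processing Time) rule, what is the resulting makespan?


Sort jobs in decreasing order (LPT): [15, 14, 14, 4]
Assign each job to the least loaded machine:
  Machine 1: jobs [15, 4], load = 19
  Machine 2: jobs [14, 14], load = 28
Makespan = max load = 28

28


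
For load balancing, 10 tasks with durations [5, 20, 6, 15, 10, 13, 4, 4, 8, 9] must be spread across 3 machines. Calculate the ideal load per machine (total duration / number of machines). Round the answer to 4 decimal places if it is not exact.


Total processing time = 5 + 20 + 6 + 15 + 10 + 13 + 4 + 4 + 8 + 9 = 94
Number of machines = 3
Ideal balanced load = 94 / 3 = 31.3333

31.3333


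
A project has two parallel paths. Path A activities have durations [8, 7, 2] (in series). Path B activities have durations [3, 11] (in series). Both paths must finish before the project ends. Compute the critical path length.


Path A total = 8 + 7 + 2 = 17
Path B total = 3 + 11 = 14
Critical path = longest path = max(17, 14) = 17

17


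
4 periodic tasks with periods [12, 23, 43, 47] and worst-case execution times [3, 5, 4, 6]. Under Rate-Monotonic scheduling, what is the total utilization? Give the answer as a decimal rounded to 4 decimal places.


Compute individual utilizations (exact fractions):
  Task 1: C/T = 3/12 = 1/4 (approx. 0.25)
  Task 2: C/T = 5/23 (approx. 0.2174)
  Task 3: C/T = 4/43 (approx. 0.093)
  Task 4: C/T = 6/47 (approx. 0.1277)
Total utilization U = 1/4 + 5/23 + 4/43 + 6/47 = 127935/185932
Rounded to 4 decimal places: U = 0.6881
RM (Liu & Layland) bound for 4 tasks = 0.756828; compare with U = 127935/185932 (approx. 0.688074)
U <= bound, so schedulable by RM sufficient condition.

0.6881


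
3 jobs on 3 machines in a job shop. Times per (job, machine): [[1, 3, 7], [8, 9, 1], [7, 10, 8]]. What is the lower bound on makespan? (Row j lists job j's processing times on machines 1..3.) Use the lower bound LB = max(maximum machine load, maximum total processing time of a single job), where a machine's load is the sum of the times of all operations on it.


Machine loads:
  Machine 1: 1 + 8 + 7 = 16
  Machine 2: 3 + 9 + 10 = 22
  Machine 3: 7 + 1 + 8 = 16
Max machine load = 22
Job totals:
  Job 1: 11
  Job 2: 18
  Job 3: 25
Max job total = 25
Lower bound = max(22, 25) = 25

25


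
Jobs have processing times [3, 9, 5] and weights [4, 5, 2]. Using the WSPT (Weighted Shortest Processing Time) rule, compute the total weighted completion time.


Compute p/w ratios and sort ascending (WSPT): [(3, 4), (9, 5), (5, 2)]
Compute weighted completion times:
  Job (p=3,w=4): C=3, w*C=4*3=12
  Job (p=9,w=5): C=12, w*C=5*12=60
  Job (p=5,w=2): C=17, w*C=2*17=34
Total weighted completion time = 106

106


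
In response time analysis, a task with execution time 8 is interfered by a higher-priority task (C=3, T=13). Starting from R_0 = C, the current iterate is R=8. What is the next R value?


R_next = C + ceil(R_prev / T_hp) * C_hp
ceil(8 / 13) = ceil(0.6154) = 1
Interference = 1 * 3 = 3
R_next = 8 + 3 = 11

11


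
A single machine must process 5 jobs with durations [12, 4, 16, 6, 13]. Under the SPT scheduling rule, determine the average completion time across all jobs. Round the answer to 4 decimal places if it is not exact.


Sort jobs by processing time (SPT order): [4, 6, 12, 13, 16]
Compute completion times sequentially:
  Job 1: processing = 4, completes at 4
  Job 2: processing = 6, completes at 10
  Job 3: processing = 12, completes at 22
  Job 4: processing = 13, completes at 35
  Job 5: processing = 16, completes at 51
Sum of completion times = 122
Average completion time = 122/5 = 24.4

24.4


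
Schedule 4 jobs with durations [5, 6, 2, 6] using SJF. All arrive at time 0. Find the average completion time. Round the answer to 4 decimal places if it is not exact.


SJF order (ascending): [2, 5, 6, 6]
Completion times:
  Job 1: burst=2, C=2
  Job 2: burst=5, C=7
  Job 3: burst=6, C=13
  Job 4: burst=6, C=19
Average completion = 41/4 = 10.25

10.25


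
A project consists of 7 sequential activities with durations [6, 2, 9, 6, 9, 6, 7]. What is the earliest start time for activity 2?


Activity 2 starts after activities 1 through 1 complete.
Predecessor durations: [6]
ES = 6 = 6

6


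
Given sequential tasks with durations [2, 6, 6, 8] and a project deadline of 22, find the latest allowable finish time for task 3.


LF(activity 3) = deadline - sum of successor durations
Successors: activities 4 through 4 with durations [8]
Sum of successor durations = 8
LF = 22 - 8 = 14

14


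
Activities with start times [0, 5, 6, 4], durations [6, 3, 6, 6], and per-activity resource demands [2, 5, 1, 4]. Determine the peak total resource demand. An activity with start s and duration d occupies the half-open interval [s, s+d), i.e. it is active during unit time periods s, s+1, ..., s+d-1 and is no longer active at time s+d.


Each activity i is active on [start_i, start_i + duration_i).
Compute total resource usage per time slot:
  t=0: active resources = [2], total = 2
  t=1: active resources = [2], total = 2
  t=2: active resources = [2], total = 2
  t=3: active resources = [2], total = 2
  t=4: active resources = [2, 4], total = 6
  t=5: active resources = [2, 5, 4], total = 11
  t=6: active resources = [5, 1, 4], total = 10
  t=7: active resources = [5, 1, 4], total = 10
  t=8: active resources = [1, 4], total = 5
  t=9: active resources = [1, 4], total = 5
  t=10: active resources = [1], total = 1
  t=11: active resources = [1], total = 1
Peak resource demand = 11

11


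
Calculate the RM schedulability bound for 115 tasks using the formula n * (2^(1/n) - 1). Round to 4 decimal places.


Compute 2^(1/115) = 1.0060455679
Subtract 1: 1.0060455679 - 1 = 0.0060455679
Multiply by n: 115 * 0.0060455679 = 0.6952403085
Round to 4 dp: 0.6952

0.6952


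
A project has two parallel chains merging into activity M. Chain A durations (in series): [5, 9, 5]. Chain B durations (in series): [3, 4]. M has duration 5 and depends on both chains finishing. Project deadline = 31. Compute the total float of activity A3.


Forward pass: ES(A3) = sum of predecessors on chain A = 14
EF = ES + duration = 14 + 5 = 19
Backward pass: LF(M) = deadline = 31; LS(M) = 31 - 5 = 26
LF(A3) = LS(M) - sum(successors on chain A) = 26 - 0 = 26
LS = LF - duration = 26 - 5 = 21
Total float = LS - ES = 21 - 14 = 7

7
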